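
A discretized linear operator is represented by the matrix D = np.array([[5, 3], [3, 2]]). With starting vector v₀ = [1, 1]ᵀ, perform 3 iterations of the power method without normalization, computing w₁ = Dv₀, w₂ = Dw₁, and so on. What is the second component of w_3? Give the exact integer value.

233

w1 = Dv₀ = (8, 5)
w2 = Dw1 = (55, 34)
w3 = Dw2 = (377, 233)
The requested component of w3 is 233.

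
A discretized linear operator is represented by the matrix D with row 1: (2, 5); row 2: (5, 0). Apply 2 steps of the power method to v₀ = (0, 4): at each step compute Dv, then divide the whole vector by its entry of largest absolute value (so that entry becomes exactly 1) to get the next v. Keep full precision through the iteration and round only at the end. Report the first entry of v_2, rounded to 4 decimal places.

0.4000

Dv0 = (20.00000, 0.00000); divide by 20.00000 → v1 = (1.00000, 0.00000)
Dv1 = (2.00000, 5.00000); divide by 5.00000 → v2 = (0.40000, 1.00000)
Requested entry of v2: 40/100 = 0.4000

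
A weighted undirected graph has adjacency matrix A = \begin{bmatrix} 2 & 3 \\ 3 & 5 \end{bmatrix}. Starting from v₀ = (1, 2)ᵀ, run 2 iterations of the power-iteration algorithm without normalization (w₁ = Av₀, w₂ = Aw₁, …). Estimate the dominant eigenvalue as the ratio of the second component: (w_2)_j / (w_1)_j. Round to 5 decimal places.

w1 = Av₀ = (8, 13)
w2 = Aw1 = (55, 89)
Ratio at component: 89 / 13 = 6.84615

λ ≈ 6.84615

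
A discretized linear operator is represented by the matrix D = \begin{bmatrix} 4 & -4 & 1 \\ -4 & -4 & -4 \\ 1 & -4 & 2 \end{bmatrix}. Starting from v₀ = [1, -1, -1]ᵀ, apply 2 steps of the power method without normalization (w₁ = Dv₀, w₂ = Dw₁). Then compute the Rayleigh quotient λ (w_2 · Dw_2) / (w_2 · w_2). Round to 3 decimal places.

w1 = Dv₀ = (4·1 + (-4)·(-1) + 1·(-1); (-4)·1 + (-4)·(-1) + (-4)·(-1); 1·1 + (-4)·(-1) + 2·(-1)) = (7, 4, 3)
w2 = Dw1 = (4·7 + (-4)·4 + 1·3; (-4)·7 + (-4)·4 + (-4)·3; 1·7 + (-4)·4 + 2·3) = (15, -56, -3)
Dw2 = (281, 176, 233)
w2·Dw2 = 15·281 + (-56)·176 + (-3)·233 = -6340; w2·w2 = 15·15 + (-56)·(-56) + (-3)·(-3) = 3370
λ ≈ -6340/3370 = -1.881

λ ≈ -1.881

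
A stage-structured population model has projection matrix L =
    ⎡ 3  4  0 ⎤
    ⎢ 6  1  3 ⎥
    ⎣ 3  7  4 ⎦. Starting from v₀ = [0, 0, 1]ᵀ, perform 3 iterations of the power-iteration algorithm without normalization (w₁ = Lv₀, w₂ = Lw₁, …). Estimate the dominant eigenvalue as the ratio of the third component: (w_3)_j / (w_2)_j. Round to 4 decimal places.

w1 = Lv₀ = (3·0 + 4·0 + 0·1; 6·0 + 1·0 + 3·1; 3·0 + 7·0 + 4·1) = (0, 3, 4)
w2 = Lw1 = (3·0 + 4·3 + 0·4; 6·0 + 1·3 + 3·4; 3·0 + 7·3 + 4·4) = (12, 15, 37)
w3 = Lw2 = (96, 198, 289)
Ratio at component: 289 / 37 = 7.8108

λ ≈ 7.8108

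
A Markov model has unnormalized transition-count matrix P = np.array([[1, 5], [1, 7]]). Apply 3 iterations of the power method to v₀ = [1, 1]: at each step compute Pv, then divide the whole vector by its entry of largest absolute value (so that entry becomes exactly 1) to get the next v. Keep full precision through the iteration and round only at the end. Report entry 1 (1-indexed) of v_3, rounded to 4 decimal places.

Pv0 = (6.00000, 8.00000); divide by 8.00000 → v1 = (0.75000, 1.00000)
Pv1 = (5.75000, 7.75000); divide by 7.75000 → v2 = (0.74194, 1.00000)
Pv2 = (5.74194, 7.74194); divide by 7.74194 → v3 = (0.74167, 1.00000)
Requested entry of v3: 356/480 = 0.7417

0.7417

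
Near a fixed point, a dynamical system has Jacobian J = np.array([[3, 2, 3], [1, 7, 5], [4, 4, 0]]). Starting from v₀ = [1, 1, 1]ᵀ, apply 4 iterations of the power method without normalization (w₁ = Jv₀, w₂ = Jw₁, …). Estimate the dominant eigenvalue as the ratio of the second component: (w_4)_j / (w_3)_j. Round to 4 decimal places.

w1 = Jv₀ = (8, 13, 8)
w2 = Jw1 = (74, 139, 84)
w3 = Jw2 = (752, 1467, 852)
w4 = Jw3 = (7746, 15281, 8876)
Ratio at component: 15281 / 1467 = 10.4165

λ ≈ 10.4165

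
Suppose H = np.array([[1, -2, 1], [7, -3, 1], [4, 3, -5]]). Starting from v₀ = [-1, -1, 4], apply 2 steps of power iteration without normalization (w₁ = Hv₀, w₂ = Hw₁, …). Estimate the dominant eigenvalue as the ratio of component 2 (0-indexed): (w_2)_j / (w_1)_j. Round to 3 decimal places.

w1 = Hv₀ = (5, 0, -27)
w2 = Hw1 = (-22, 8, 155)
Ratio at component: 155 / -27 = -5.741

-5.741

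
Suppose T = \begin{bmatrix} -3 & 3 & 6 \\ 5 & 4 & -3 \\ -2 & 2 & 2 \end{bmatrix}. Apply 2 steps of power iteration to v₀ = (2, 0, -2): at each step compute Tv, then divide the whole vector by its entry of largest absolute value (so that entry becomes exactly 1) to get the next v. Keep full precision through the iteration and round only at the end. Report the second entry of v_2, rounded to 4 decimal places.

Tv0 = (-18.00000, 16.00000, -8.00000); divide by -18.00000 → v1 = (1.00000, -0.88889, 0.44444)
Tv1 = (-3.00000, 0.11111, -2.88889); divide by -3.00000 → v2 = (1.00000, -0.03704, 0.96296)
Requested entry of v2: -2/54 = -0.0370

-0.0370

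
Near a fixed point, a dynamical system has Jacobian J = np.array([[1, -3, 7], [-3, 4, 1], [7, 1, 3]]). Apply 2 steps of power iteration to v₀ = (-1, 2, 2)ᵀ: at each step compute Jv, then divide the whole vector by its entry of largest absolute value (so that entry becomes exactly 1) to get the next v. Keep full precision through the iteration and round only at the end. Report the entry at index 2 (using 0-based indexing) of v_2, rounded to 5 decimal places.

Jv0 = (7.000000, 13.000000, 1.000000); divide by 13.000000 → v1 = (0.538462, 1.000000, 0.076923)
Jv1 = (-1.923077, 2.461538, 5.000000); divide by 5.000000 → v2 = (-0.384615, 0.492308, 1.000000)
Requested entry of v2: 65/65 = 1.00000

1.00000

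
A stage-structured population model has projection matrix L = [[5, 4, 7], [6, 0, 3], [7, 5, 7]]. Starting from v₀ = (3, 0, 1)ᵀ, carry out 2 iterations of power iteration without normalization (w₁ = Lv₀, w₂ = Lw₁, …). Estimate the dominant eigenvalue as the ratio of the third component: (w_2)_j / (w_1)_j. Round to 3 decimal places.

w1 = Lv₀ = (5·3 + 4·0 + 7·1; 6·3 + 0·0 + 3·1; 7·3 + 5·0 + 7·1) = (22, 21, 28)
w2 = Lw1 = (5·22 + 4·21 + 7·28; 6·22 + 0·21 + 3·28; 7·22 + 5·21 + 7·28) = (390, 216, 455)
Ratio at component: 455 / 28 = 16.250

λ ≈ 16.250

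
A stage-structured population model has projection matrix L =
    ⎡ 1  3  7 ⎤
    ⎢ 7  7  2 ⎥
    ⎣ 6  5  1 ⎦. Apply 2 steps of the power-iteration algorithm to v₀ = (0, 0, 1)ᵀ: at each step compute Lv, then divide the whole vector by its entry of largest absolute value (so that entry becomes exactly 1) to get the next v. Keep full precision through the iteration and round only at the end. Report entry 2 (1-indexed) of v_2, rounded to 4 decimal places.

1.0000

Lv0 = (7.00000, 2.00000, 1.00000); divide by 7.00000 → v1 = (1.00000, 0.28571, 0.14286)
Lv1 = (2.85714, 9.28571, 7.57143); divide by 9.28571 → v2 = (0.30769, 1.00000, 0.81538)
Requested entry of v2: 65/65 = 1.0000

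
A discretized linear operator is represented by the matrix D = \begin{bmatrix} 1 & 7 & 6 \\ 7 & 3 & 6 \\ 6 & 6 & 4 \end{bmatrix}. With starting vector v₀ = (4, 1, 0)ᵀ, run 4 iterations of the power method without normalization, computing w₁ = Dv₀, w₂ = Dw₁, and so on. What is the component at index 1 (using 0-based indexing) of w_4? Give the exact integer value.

w1 = Dv₀ = (11, 31, 30)
w2 = Dw1 = (408, 350, 372)
w3 = Dw2 = (5090, 6138, 6036)
w4 = Dw3 = (84272, 90260, 91512)
The requested component of w4 is 90260.

90260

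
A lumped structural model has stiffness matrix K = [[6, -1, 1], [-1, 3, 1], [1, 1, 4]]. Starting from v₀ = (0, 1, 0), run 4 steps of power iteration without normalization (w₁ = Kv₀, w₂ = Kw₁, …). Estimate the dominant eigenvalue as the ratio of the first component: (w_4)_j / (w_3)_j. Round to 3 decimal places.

w1 = Kv₀ = (-1, 3, 1)
w2 = Kw1 = (-8, 11, 6)
w3 = Kw2 = (-53, 47, 27)
w4 = Kw3 = (-338, 221, 102)
Ratio at component: -338 / -53 = 6.377

6.377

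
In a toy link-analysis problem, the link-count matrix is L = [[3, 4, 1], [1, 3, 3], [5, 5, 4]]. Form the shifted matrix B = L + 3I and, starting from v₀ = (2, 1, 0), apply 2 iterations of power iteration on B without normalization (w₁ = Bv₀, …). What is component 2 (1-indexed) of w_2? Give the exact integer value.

109

B = L + 3I has rows (6, 4, 1); (1, 6, 3); (5, 5, 7)
w1 = Bv₀ = (6·2 + 4·1 + 1·0; 1·2 + 6·1 + 3·0; 5·2 + 5·1 + 7·0) = (16, 8, 15)
w2 = Bw1 = (6·16 + 4·8 + 1·15; 1·16 + 6·8 + 3·15; 5·16 + 5·8 + 7·15) = (143, 109, 225)
Requested component of w2: 109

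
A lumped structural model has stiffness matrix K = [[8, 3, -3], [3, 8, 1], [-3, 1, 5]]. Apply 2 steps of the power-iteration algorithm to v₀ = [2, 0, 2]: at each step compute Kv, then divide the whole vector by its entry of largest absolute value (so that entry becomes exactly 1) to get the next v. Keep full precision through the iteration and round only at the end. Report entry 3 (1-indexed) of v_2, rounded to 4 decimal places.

Kv0 = (10.00000, 8.00000, 4.00000); divide by 10.00000 → v1 = (1.00000, 0.80000, 0.40000)
Kv1 = (9.20000, 9.80000, -0.20000); divide by 9.80000 → v2 = (0.93878, 1.00000, -0.02041)
Requested entry of v2: -2/98 = -0.0204

-0.0204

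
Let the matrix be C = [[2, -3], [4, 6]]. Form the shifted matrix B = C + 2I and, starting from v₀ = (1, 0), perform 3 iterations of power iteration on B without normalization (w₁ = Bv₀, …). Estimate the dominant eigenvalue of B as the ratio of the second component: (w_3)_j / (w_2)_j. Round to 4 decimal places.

B = C + 2I has rows (4, -3); (4, 8)
w1 = Bv₀ = (4·1 + (-3)·0; 4·1 + 8·0) = (4, 4)
w2 = Bw1 = (4·4 + (-3)·4; 4·4 + 8·4) = (4, 48)
w3 = Bw2 = (-128, 400)
Ratio: 400/48 = 8.3333

μ ≈ 8.3333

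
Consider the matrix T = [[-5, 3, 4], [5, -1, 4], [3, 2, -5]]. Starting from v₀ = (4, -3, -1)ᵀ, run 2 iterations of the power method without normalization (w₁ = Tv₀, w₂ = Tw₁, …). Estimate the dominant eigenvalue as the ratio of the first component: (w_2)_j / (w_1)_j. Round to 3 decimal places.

λ ≈ -8.061

w1 = Tv₀ = (-33, 19, 11)
w2 = Tw1 = (266, -140, -116)
Ratio at component: 266 / -33 = -8.061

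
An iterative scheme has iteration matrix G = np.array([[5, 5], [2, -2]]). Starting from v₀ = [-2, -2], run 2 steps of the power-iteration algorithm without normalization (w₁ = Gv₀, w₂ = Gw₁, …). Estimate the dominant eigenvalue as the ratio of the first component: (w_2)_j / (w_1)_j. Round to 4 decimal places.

w1 = Gv₀ = (5·(-2) + 5·(-2); 2·(-2) + (-2)·(-2)) = (-20, 0)
w2 = Gw1 = (5·(-20) + 5·0; 2·(-20) + (-2)·0) = (-100, -40)
Ratio at component: -100 / -20 = 5.0000

5.0000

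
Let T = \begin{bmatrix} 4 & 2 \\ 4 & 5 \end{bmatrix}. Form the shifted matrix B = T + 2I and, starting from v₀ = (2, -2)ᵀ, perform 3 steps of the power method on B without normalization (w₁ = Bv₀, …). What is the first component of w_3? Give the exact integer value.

196

B = T + 2I has rows (6, 2); (4, 7)
w1 = Bv₀ = (8, -6)
w2 = Bw1 = (36, -10)
w3 = Bw2 = (196, 74)
Requested component of w3: 196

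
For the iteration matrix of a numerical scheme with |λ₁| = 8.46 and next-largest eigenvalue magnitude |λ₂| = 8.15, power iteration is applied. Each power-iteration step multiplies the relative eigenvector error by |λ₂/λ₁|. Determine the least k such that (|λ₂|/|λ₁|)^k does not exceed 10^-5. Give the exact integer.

|λ₂/λ₁| = 8.15/8.46 = 0.96336
Need k ≥ ln(10^-5) / ln(0.96336) = -11.5129 / -0.0373 ≈ 308.399
Smallest integer k satisfying the bound: 309

309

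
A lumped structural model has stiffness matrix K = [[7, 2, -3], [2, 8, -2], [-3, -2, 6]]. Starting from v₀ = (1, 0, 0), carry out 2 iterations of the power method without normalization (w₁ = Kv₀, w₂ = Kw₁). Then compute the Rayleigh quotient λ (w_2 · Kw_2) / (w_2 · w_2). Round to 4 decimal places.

λ ≈ 11.3730

w1 = Kv₀ = (7·1 + 2·0 + (-3)·0; 2·1 + 8·0 + (-2)·0; (-3)·1 + (-2)·0 + 6·0) = (7, 2, -3)
w2 = Kw1 = (7·7 + 2·2 + (-3)·(-3); 2·7 + 8·2 + (-2)·(-3); (-3)·7 + (-2)·2 + 6·(-3)) = (62, 36, -43)
Kw2 = (635, 498, -516)
w2·Kw2 = 62·635 + 36·498 + (-43)·(-516) = 79486; w2·w2 = 62·62 + 36·36 + (-43)·(-43) = 6989
λ ≈ 79486/6989 = 11.3730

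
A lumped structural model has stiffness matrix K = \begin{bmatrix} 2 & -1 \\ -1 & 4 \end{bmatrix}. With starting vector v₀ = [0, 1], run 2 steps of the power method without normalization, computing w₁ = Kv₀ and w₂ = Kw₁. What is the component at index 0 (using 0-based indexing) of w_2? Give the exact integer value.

w1 = Kv₀ = (-1, 4)
w2 = Kw1 = (-6, 17)
The requested component of w2 is -6.

-6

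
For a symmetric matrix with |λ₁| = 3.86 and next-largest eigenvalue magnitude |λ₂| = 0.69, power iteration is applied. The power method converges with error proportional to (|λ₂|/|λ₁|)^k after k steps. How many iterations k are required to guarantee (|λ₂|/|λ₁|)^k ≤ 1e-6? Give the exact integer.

9

|λ₂/λ₁| = 0.69/3.86 = 0.17876
Need k ≥ ln(1e-6) / ln(0.17876) = -13.8155 / -1.7217 ≈ 8.024
Smallest integer k satisfying the bound: 9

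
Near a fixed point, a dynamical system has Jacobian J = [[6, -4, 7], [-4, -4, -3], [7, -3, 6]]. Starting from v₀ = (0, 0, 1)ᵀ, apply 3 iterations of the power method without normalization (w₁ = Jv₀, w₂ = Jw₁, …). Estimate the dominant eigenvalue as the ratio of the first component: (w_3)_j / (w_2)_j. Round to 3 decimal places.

w1 = Jv₀ = (7, -3, 6)
w2 = Jw1 = (96, -34, 94)
w3 = Jw2 = (1370, -530, 1338)
Ratio at component: 1370 / 96 = 14.271

λ ≈ 14.271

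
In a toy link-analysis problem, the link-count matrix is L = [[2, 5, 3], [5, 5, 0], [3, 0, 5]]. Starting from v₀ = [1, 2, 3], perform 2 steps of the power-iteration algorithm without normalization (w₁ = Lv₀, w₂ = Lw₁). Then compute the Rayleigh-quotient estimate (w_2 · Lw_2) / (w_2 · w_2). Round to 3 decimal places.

9.433

w1 = Lv₀ = (2·1 + 5·2 + 3·3; 5·1 + 5·2 + 0·3; 3·1 + 0·2 + 5·3) = (21, 15, 18)
w2 = Lw1 = (2·21 + 5·15 + 3·18; 5·21 + 5·15 + 0·18; 3·21 + 0·15 + 5·18) = (171, 180, 153)
Lw2 = (1701, 1755, 1278)
w2·Lw2 = 171·1701 + 180·1755 + 153·1278 = 802305; w2·w2 = 171·171 + 180·180 + 153·153 = 85050
λ ≈ 802305/85050 = 9.433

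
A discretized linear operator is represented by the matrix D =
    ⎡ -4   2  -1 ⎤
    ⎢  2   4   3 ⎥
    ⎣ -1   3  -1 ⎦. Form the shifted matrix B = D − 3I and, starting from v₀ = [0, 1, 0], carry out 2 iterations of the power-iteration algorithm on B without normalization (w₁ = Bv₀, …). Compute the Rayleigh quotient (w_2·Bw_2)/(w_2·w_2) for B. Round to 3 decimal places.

B = D − 3I has rows (-7, 2, -1); (2, 1, 3); (-1, 3, -4)
w1 = Bv₀ = (2, 1, 3)
w2 = Bw1 = (-15, 14, -11)
Bw2 = (144, -49, 101)
w2·Bw2 = -3957; w2·w2 = 542; μ ≈ -3957/542 = -7.301

μ ≈ -7.301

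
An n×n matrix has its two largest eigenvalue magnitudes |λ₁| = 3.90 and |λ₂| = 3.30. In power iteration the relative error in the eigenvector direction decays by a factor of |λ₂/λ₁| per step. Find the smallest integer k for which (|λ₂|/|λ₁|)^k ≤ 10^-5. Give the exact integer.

|λ₂/λ₁| = 3.30/3.90 = 0.84615
Need k ≥ ln(10^-5) / ln(0.84615) = -11.5129 / -0.1671 ≈ 68.917
Smallest integer k satisfying the bound: 69

69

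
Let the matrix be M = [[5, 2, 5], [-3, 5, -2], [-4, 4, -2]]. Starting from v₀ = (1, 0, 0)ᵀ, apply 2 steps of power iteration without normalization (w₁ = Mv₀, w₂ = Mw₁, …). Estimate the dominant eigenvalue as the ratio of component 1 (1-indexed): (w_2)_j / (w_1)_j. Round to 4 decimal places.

w1 = Mv₀ = (5·1 + 2·0 + 5·0; (-3)·1 + 5·0 + (-2)·0; (-4)·1 + 4·0 + (-2)·0) = (5, -3, -4)
w2 = Mw1 = (5·5 + 2·(-3) + 5·(-4); (-3)·5 + 5·(-3) + (-2)·(-4); (-4)·5 + 4·(-3) + (-2)·(-4)) = (-1, -22, -24)
Ratio at component: -1 / 5 = -0.2000

-0.2000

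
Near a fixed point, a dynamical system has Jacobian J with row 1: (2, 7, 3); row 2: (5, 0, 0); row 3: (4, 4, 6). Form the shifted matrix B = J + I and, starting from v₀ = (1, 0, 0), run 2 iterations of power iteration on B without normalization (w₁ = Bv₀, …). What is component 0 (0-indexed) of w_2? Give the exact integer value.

56

B = J + I has rows (3, 7, 3); (5, 1, 0); (4, 4, 7)
w1 = Bv₀ = (3, 5, 4)
w2 = Bw1 = (56, 20, 60)
Requested component of w2: 56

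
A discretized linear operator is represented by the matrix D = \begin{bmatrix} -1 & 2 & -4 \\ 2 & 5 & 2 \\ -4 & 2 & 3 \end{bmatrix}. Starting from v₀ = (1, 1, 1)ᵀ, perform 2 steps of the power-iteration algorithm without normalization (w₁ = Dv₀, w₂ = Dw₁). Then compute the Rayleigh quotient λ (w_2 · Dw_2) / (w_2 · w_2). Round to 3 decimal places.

w1 = Dv₀ = ((-1)·1 + 2·1 + (-4)·1; 2·1 + 5·1 + 2·1; (-4)·1 + 2·1 + 3·1) = (-3, 9, 1)
w2 = Dw1 = ((-1)·(-3) + 2·9 + (-4)·1; 2·(-3) + 5·9 + 2·1; (-4)·(-3) + 2·9 + 3·1) = (17, 41, 33)
Dw2 = (-67, 305, 113)
w2·Dw2 = 17·(-67) + 41·305 + 33·113 = 15095; w2·w2 = 17·17 + 41·41 + 33·33 = 3059
λ ≈ 15095/3059 = 4.935

λ ≈ 4.935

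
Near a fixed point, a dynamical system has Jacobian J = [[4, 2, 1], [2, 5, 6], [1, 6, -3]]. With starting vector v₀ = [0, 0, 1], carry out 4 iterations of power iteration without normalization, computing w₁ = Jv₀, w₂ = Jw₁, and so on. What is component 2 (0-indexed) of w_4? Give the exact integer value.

w1 = Jv₀ = (1, 6, -3)
w2 = Jw1 = (13, 14, 46)
w3 = Jw2 = (126, 372, -41)
w4 = Jw3 = (1207, 1866, 2481)
The requested component of w4 is 2481.

2481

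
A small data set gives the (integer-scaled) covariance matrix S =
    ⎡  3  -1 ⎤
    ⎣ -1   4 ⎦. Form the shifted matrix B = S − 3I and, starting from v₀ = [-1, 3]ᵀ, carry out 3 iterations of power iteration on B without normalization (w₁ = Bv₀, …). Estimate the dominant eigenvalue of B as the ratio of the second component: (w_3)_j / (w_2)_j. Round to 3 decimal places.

μ ≈ 1.571

B = S − 3I has rows (0, -1); (-1, 1)
w1 = Bv₀ = (0·(-1) + (-1)·3; (-1)·(-1) + 1·3) = (-3, 4)
w2 = Bw1 = (0·(-3) + (-1)·4; (-1)·(-3) + 1·4) = (-4, 7)
w3 = Bw2 = (-7, 11)
Ratio: 11/7 = 1.571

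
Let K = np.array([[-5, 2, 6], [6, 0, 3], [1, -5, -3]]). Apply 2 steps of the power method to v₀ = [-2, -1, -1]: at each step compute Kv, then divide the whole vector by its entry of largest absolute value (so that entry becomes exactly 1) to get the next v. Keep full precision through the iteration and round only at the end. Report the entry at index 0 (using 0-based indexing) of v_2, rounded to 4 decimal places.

-0.0678

Kv0 = (2.00000, -15.00000, 6.00000); divide by -15.00000 → v1 = (-0.13333, 1.00000, -0.40000)
Kv1 = (0.26667, -2.00000, -3.93333); divide by -3.93333 → v2 = (-0.06780, 0.50847, 1.00000)
Requested entry of v2: -4/59 = -0.0678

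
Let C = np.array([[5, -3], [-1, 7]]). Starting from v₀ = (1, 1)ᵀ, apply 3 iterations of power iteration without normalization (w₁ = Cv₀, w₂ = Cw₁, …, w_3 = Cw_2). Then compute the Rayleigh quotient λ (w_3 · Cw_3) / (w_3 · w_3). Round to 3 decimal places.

λ ≈ 8.226

w1 = Cv₀ = (2, 6)
w2 = Cw1 = (-8, 40)
w3 = Cw2 = (-160, 288)
Cw3 = (-1664, 2176)
w3·Cw3 = (-160)·(-1664) + 288·2176 = 892928; w3·w3 = (-160)·(-160) + 288·288 = 108544
λ ≈ 892928/108544 = 8.226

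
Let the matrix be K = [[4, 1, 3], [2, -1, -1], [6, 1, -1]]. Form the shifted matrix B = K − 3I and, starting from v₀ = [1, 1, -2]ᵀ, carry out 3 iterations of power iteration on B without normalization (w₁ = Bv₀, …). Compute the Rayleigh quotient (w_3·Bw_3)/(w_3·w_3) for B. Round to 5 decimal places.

-6.50020

B = K − 3I has rows (1, 1, 3); (2, -4, -1); (6, 1, -4)
w1 = Bv₀ = (1·1 + 1·1 + 3·(-2); 2·1 + (-4)·1 + (-1)·(-2); 6·1 + 1·1 + (-4)·(-2)) = (-4, 0, 15)
w2 = Bw1 = (1·(-4) + 1·0 + 3·15; 2·(-4) + (-4)·0 + (-1)·15; 6·(-4) + 1·0 + (-4)·15) = (41, -23, -84)
w3 = Bw2 = (-234, 258, 559)
Bw3 = (1701, -2059, -3382)
w3·Bw3 = -2819794; w3·w3 = 433801; μ ≈ -2819794/433801 = -6.50020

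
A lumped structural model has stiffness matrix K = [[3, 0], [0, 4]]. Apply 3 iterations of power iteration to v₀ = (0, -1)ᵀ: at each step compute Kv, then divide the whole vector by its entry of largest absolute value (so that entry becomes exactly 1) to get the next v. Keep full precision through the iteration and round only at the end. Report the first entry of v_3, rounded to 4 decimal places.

0.0000

Kv0 = (0.00000, -4.00000); divide by -4.00000 → v1 = (0.00000, 1.00000)
Kv1 = (0.00000, 4.00000); divide by 4.00000 → v2 = (0.00000, 1.00000)
Kv2 = (0.00000, 4.00000); divide by 4.00000 → v3 = (0.00000, 1.00000)
Requested entry of v3: 0/-64 = 0.0000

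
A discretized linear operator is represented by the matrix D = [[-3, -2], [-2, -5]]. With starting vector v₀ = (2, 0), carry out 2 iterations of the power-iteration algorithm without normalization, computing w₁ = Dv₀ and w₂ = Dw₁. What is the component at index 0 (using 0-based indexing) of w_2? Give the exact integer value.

26

w1 = Dv₀ = ((-3)·2 + (-2)·0; (-2)·2 + (-5)·0) = (-6, -4)
w2 = Dw1 = ((-3)·(-6) + (-2)·(-4); (-2)·(-6) + (-5)·(-4)) = (26, 32)
The requested component of w2 is 26.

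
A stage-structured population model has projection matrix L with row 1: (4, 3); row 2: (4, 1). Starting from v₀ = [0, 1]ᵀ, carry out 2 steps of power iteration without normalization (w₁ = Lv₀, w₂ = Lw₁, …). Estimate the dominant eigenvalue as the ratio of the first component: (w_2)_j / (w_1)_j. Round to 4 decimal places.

w1 = Lv₀ = (4·0 + 3·1; 4·0 + 1·1) = (3, 1)
w2 = Lw1 = (4·3 + 3·1; 4·3 + 1·1) = (15, 13)
Ratio at component: 15 / 3 = 5.0000

λ ≈ 5.0000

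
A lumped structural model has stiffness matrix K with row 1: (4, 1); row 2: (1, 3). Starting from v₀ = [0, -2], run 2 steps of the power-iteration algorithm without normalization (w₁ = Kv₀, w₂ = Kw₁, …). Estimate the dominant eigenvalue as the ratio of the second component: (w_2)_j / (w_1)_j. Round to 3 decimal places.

w1 = Kv₀ = (-2, -6)
w2 = Kw1 = (-14, -20)
Ratio at component: -20 / -6 = 3.333

3.333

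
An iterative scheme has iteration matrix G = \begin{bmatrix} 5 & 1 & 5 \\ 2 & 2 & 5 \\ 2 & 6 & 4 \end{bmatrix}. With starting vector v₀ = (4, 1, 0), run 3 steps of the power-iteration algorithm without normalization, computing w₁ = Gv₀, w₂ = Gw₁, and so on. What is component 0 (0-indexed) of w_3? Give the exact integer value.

w1 = Gv₀ = (21, 10, 14)
w2 = Gw1 = (185, 132, 158)
w3 = Gw2 = (1847, 1424, 1794)
The requested component of w3 is 1847.

1847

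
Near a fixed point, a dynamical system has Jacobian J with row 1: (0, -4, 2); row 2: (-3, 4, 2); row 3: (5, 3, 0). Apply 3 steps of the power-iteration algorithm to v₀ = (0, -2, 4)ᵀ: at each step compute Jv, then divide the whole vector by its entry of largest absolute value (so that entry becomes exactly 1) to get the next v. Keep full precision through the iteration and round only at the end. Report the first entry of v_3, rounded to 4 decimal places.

Jv0 = (16.00000, 0.00000, -6.00000); divide by 16.00000 → v1 = (1.00000, 0.00000, -0.37500)
Jv1 = (-0.75000, -3.75000, 5.00000); divide by 5.00000 → v2 = (-0.15000, -0.75000, 1.00000)
Jv2 = (5.00000, -0.55000, -3.00000); divide by 5.00000 → v3 = (1.00000, -0.11000, -0.60000)
Requested entry of v3: 400/400 = 1.0000

1.0000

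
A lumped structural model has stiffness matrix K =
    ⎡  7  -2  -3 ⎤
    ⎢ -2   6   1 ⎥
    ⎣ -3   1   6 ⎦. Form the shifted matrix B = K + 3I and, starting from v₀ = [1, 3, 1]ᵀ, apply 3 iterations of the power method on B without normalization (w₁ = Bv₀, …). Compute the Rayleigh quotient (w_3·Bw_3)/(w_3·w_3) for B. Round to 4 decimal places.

12.5759

B = K + 3I has rows (10, -2, -3); (-2, 9, 1); (-3, 1, 9)
w1 = Bv₀ = (10·1 + (-2)·3 + (-3)·1; (-2)·1 + 9·3 + 1·1; (-3)·1 + 1·3 + 9·1) = (1, 26, 9)
w2 = Bw1 = (10·1 + (-2)·26 + (-3)·9; (-2)·1 + 9·26 + 1·9; (-3)·1 + 1·26 + 9·9) = (-69, 241, 104)
w3 = Bw2 = (-1484, 2411, 1384)
Bw3 = (-23814, 26051, 19319)
w3·Bw3 = 124886433; w3·w3 = 9930633; μ ≈ 124886433/9930633 = 12.5759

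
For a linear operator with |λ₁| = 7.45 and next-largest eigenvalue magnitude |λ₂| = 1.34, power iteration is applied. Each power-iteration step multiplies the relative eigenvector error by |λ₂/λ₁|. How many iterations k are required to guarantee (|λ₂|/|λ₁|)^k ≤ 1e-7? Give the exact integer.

|λ₂/λ₁| = 1.34/7.45 = 0.17987
Need k ≥ ln(1e-7) / ln(0.17987) = -16.1181 / -1.7155 ≈ 9.395
Smallest integer k satisfying the bound: 10

10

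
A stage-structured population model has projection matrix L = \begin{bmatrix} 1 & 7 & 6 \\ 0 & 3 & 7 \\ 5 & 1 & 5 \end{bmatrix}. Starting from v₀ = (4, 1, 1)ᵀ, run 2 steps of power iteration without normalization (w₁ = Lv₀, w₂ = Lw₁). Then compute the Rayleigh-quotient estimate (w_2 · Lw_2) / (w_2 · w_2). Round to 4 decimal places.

w1 = Lv₀ = (17, 10, 26)
w2 = Lw1 = (243, 212, 225)
Lw2 = (3077, 2211, 2552)
w2·Lw2 = 243·3077 + 212·2211 + 225·2552 = 1790643; w2·w2 = 243·243 + 212·212 + 225·225 = 154618
λ ≈ 1790643/154618 = 11.5811

11.5811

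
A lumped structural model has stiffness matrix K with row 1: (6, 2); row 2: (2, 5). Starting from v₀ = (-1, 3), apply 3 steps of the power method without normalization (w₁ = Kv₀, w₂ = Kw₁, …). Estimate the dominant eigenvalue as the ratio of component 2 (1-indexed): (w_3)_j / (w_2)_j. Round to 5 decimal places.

λ ≈ 5.80000

w1 = Kv₀ = (6·(-1) + 2·3; 2·(-1) + 5·3) = (0, 13)
w2 = Kw1 = (6·0 + 2·13; 2·0 + 5·13) = (26, 65)
w3 = Kw2 = (286, 377)
Ratio at component: 377 / 65 = 5.80000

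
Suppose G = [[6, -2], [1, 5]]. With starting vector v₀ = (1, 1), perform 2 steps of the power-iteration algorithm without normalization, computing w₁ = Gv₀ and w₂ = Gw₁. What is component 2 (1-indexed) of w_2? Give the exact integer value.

w1 = Gv₀ = (6·1 + (-2)·1; 1·1 + 5·1) = (4, 6)
w2 = Gw1 = (6·4 + (-2)·6; 1·4 + 5·6) = (12, 34)
The requested component of w2 is 34.

34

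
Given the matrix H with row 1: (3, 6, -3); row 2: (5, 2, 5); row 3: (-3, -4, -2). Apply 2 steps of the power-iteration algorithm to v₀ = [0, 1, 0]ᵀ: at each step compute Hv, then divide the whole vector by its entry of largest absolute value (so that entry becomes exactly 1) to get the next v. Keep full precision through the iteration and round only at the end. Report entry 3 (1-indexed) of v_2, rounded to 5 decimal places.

Hv0 = (6.000000, 2.000000, -4.000000); divide by 6.000000 → v1 = (1.000000, 0.333333, -0.666667)
Hv1 = (7.000000, 2.333333, -3.000000); divide by 7.000000 → v2 = (1.000000, 0.333333, -0.428571)
Requested entry of v2: -18/42 = -0.42857

-0.42857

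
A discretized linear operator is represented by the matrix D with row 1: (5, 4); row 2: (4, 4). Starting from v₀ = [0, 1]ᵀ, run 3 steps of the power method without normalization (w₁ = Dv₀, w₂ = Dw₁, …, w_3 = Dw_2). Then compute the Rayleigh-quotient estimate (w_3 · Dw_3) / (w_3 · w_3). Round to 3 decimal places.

w1 = Dv₀ = (5·0 + 4·1; 4·0 + 4·1) = (4, 4)
w2 = Dw1 = (5·4 + 4·4; 4·4 + 4·4) = (36, 32)
w3 = Dw2 = (308, 272)
Dw3 = (2628, 2320)
w3·Dw3 = 308·2628 + 272·2320 = 1440464; w3·w3 = 308·308 + 272·272 = 168848
λ ≈ 1440464/168848 = 8.531

8.531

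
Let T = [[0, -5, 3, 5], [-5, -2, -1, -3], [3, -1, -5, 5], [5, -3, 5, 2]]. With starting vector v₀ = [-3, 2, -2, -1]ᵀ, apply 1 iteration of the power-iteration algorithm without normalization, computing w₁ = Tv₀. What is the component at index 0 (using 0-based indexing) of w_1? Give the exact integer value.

w1 = Tv₀ = (-21, 16, -6, -33)
The requested component of w1 is -21.

-21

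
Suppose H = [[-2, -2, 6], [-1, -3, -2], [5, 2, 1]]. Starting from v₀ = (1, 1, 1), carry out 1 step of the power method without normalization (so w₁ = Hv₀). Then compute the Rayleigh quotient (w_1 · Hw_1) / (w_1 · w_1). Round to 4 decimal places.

λ ≈ 1.5385

w1 = Hv₀ = ((-2)·1 + (-2)·1 + 6·1; (-1)·1 + (-3)·1 + (-2)·1; 5·1 + 2·1 + 1·1) = (2, -6, 8)
Hw1 = (56, 0, 6)
w1·Hw1 = 2·56 + (-6)·0 + 8·6 = 160; w1·w1 = 2·2 + (-6)·(-6) + 8·8 = 104
λ ≈ 160/104 = 1.5385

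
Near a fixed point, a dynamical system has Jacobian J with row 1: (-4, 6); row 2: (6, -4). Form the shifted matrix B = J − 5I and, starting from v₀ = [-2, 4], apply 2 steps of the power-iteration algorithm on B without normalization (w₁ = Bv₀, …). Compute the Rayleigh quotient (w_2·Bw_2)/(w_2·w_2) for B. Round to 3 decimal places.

μ ≈ -14.998

B = J − 5I has rows (-9, 6); (6, -9)
w1 = Bv₀ = ((-9)·(-2) + 6·4; 6·(-2) + (-9)·4) = (42, -48)
w2 = Bw1 = ((-9)·42 + 6·(-48); 6·42 + (-9)·(-48)) = (-666, 684)
Bw2 = (10098, -10152)
w2·Bw2 = -13669236; w2·w2 = 911412; μ ≈ -13669236/911412 = -14.998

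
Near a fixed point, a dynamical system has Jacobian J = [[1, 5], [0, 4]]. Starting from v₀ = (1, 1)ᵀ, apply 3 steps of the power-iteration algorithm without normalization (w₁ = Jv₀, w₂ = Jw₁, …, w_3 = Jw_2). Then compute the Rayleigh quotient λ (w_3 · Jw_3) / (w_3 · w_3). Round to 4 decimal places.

λ ≈ 4.0138

w1 = Jv₀ = (6, 4)
w2 = Jw1 = (26, 16)
w3 = Jw2 = (106, 64)
Jw3 = (426, 256)
w3·Jw3 = 106·426 + 64·256 = 61540; w3·w3 = 106·106 + 64·64 = 15332
λ ≈ 61540/15332 = 4.0138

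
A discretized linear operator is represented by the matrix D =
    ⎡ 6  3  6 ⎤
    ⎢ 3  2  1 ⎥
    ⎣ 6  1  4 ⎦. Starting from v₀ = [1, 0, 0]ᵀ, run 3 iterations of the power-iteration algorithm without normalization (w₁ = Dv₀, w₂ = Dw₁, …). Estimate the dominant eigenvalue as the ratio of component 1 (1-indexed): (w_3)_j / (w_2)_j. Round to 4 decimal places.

11.7778

w1 = Dv₀ = (6, 3, 6)
w2 = Dw1 = (81, 30, 63)
w3 = Dw2 = (954, 366, 768)
Ratio at component: 954 / 81 = 11.7778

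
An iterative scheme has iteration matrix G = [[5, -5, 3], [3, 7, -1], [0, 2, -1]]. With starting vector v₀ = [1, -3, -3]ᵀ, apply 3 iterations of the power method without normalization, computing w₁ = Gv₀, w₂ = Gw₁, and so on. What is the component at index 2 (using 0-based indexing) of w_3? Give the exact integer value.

w1 = Gv₀ = (5·1 + (-5)·(-3) + 3·(-3); 3·1 + 7·(-3) + (-1)·(-3); 0·1 + 2·(-3) + (-1)·(-3)) = (11, -15, -3)
w2 = Gw1 = (5·11 + (-5)·(-15) + 3·(-3); 3·11 + 7·(-15) + (-1)·(-3); 0·11 + 2·(-15) + (-1)·(-3)) = (121, -69, -27)
w3 = Gw2 = (869, -93, -111)
The requested component of w3 is -111.

-111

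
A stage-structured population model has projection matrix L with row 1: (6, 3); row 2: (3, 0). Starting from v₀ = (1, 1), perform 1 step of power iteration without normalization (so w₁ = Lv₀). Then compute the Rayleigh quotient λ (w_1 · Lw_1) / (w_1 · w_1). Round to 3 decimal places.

λ ≈ 7.200

w1 = Lv₀ = (6·1 + 3·1; 3·1 + 0·1) = (9, 3)
Lw1 = (63, 27)
w1·Lw1 = 9·63 + 3·27 = 648; w1·w1 = 9·9 + 3·3 = 90
λ ≈ 648/90 = 7.200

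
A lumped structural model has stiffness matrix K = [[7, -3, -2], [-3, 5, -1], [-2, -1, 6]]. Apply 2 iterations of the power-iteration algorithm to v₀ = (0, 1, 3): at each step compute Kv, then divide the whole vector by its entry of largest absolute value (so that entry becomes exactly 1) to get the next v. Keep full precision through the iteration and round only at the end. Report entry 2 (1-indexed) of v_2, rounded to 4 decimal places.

0.1695

Kv0 = (-9.00000, 2.00000, 17.00000); divide by 17.00000 → v1 = (-0.52941, 0.11765, 1.00000)
Kv1 = (-6.05882, 1.17647, 6.94118); divide by 6.94118 → v2 = (-0.87288, 0.16949, 1.00000)
Requested entry of v2: 20/118 = 0.1695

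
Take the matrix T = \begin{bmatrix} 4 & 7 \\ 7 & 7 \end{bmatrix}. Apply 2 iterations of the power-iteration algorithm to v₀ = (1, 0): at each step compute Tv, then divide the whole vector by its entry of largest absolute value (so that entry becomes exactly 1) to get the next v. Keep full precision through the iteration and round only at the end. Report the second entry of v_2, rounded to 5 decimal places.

1.00000

Tv0 = (4.000000, 7.000000); divide by 7.000000 → v1 = (0.571429, 1.000000)
Tv1 = (9.285714, 11.000000); divide by 11.000000 → v2 = (0.844156, 1.000000)
Requested entry of v2: 77/77 = 1.00000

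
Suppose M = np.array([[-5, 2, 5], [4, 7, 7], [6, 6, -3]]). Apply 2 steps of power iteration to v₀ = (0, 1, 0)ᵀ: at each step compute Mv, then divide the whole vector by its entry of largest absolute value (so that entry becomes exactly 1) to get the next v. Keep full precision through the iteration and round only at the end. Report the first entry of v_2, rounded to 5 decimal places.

Mv0 = (2.000000, 7.000000, 6.000000); divide by 7.000000 → v1 = (0.285714, 1.000000, 0.857143)
Mv1 = (4.857143, 14.142857, 5.142857); divide by 14.142857 → v2 = (0.343434, 1.000000, 0.363636)
Requested entry of v2: 34/99 = 0.34343

0.34343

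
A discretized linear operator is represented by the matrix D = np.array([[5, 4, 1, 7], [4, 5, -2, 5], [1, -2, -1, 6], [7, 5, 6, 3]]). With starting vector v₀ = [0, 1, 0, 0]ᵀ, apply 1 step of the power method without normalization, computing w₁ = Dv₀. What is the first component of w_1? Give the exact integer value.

w1 = Dv₀ = (4, 5, -2, 5)
The requested component of w1 is 4.

4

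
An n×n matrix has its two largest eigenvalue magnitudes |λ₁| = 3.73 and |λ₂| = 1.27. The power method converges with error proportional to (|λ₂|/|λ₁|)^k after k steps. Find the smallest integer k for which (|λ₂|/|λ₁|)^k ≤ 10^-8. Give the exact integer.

18

|λ₂/λ₁| = 1.27/3.73 = 0.34048
Need k ≥ ln(10^-8) / ln(0.34048) = -18.4207 / -1.0774 ≈ 17.097
Smallest integer k satisfying the bound: 18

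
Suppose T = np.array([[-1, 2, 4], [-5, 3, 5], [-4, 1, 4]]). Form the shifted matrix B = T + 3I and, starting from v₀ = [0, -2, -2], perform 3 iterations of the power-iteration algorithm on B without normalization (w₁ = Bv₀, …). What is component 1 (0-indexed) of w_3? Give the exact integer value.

-682

B = T + 3I has rows (2, 2, 4); (-5, 6, 5); (-4, 1, 7)
w1 = Bv₀ = (-12, -22, -16)
w2 = Bw1 = (-132, -152, -86)
w3 = Bw2 = (-912, -682, -226)
Requested component of w3: -682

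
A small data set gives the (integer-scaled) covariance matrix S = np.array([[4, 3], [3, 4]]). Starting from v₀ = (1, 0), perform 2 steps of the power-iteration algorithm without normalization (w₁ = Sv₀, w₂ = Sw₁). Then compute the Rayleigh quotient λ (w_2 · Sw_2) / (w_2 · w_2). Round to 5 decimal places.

λ ≈ 6.99750

w1 = Sv₀ = (4, 3)
w2 = Sw1 = (25, 24)
Sw2 = (172, 171)
w2·Sw2 = 25·172 + 24·171 = 8404; w2·w2 = 25·25 + 24·24 = 1201
λ ≈ 8404/1201 = 6.99750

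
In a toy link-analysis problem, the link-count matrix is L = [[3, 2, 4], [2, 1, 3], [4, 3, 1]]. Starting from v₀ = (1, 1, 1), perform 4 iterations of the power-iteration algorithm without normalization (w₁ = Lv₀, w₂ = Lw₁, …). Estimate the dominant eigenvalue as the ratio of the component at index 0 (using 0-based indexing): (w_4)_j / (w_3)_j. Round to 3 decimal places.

7.869

w1 = Lv₀ = (3·1 + 2·1 + 4·1; 2·1 + 1·1 + 3·1; 4·1 + 3·1 + 1·1) = (9, 6, 8)
w2 = Lw1 = (3·9 + 2·6 + 4·8; 2·9 + 1·6 + 3·8; 4·9 + 3·6 + 1·8) = (71, 48, 62)
w3 = Lw2 = (557, 376, 490)
w4 = Lw3 = (4383, 2960, 3846)
Ratio at component: 4383 / 557 = 7.869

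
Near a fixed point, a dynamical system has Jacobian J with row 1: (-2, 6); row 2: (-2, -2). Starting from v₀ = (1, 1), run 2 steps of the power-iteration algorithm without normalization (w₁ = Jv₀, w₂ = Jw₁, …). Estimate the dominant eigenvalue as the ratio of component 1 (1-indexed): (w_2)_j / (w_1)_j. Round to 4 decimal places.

w1 = Jv₀ = ((-2)·1 + 6·1; (-2)·1 + (-2)·1) = (4, -4)
w2 = Jw1 = ((-2)·4 + 6·(-4); (-2)·4 + (-2)·(-4)) = (-32, 0)
Ratio at component: -32 / 4 = -8.0000

-8.0000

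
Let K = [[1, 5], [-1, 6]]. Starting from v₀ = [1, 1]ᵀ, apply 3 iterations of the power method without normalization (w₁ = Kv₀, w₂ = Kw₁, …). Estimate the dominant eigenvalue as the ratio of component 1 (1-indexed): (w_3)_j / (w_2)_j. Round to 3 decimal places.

λ ≈ 4.871

w1 = Kv₀ = (6, 5)
w2 = Kw1 = (31, 24)
w3 = Kw2 = (151, 113)
Ratio at component: 151 / 31 = 4.871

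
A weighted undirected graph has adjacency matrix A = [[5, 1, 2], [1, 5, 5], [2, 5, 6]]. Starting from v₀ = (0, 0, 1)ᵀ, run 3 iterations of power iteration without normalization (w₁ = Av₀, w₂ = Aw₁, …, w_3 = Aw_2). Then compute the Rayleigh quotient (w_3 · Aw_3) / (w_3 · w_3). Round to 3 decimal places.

w1 = Av₀ = (2, 5, 6)
w2 = Aw1 = (27, 57, 65)
w3 = Aw2 = (322, 637, 729)
Aw3 = (3705, 7152, 8203)
w3·Aw3 = 322·3705 + 637·7152 + 729·8203 = 11728821; w3·w3 = 322·322 + 637·637 + 729·729 = 1040894
λ ≈ 11728821/1040894 = 11.268

λ ≈ 11.268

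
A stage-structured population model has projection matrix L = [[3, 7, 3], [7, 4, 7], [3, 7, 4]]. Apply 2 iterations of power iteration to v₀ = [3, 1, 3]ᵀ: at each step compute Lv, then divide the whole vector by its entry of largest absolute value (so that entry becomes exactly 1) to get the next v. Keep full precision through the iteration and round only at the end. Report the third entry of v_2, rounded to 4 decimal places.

Lv0 = (25.00000, 46.00000, 28.00000); divide by 46.00000 → v1 = (0.54348, 1.00000, 0.60870)
Lv1 = (10.45652, 12.06522, 11.06522); divide by 12.06522 → v2 = (0.86667, 1.00000, 0.91712)
Requested entry of v2: 509/555 = 0.9171

0.9171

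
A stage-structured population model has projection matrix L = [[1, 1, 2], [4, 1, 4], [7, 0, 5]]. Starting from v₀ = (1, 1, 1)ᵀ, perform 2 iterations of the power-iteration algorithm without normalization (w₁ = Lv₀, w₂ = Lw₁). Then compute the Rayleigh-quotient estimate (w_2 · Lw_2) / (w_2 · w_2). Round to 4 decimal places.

w1 = Lv₀ = (1·1 + 1·1 + 2·1; 4·1 + 1·1 + 4·1; 7·1 + 0·1 + 5·1) = (4, 9, 12)
w2 = Lw1 = (1·4 + 1·9 + 2·12; 4·4 + 1·9 + 4·12; 7·4 + 0·9 + 5·12) = (37, 73, 88)
Lw2 = (286, 573, 699)
w2·Lw2 = 37·286 + 73·573 + 88·699 = 113923; w2·w2 = 37·37 + 73·73 + 88·88 = 14442
λ ≈ 113923/14442 = 7.8883

7.8883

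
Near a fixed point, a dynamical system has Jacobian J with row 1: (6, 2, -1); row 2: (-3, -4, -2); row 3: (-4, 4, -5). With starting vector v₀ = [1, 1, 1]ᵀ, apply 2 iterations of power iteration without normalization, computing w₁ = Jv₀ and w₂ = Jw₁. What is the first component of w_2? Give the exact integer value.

29

w1 = Jv₀ = (7, -9, -5)
w2 = Jw1 = (29, 25, -39)
The requested component of w2 is 29.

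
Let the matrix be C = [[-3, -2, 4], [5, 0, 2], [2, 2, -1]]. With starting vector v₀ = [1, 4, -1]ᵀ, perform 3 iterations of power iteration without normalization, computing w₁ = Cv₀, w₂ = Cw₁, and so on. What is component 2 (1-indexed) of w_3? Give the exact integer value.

w1 = Cv₀ = ((-3)·1 + (-2)·4 + 4·(-1); 5·1 + 0·4 + 2·(-1); 2·1 + 2·4 + (-1)·(-1)) = (-15, 3, 11)
w2 = Cw1 = ((-3)·(-15) + (-2)·3 + 4·11; 5·(-15) + 0·3 + 2·11; 2·(-15) + 2·3 + (-1)·11) = (83, -53, -35)
w3 = Cw2 = (-283, 345, 95)
The requested component of w3 is 345.

345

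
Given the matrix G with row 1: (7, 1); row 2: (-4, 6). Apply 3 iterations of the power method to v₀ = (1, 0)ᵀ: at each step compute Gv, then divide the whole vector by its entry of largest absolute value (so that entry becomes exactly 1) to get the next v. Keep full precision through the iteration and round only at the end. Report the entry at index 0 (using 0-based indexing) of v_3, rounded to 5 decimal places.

Gv0 = (7.000000, -4.000000); divide by 7.000000 → v1 = (1.000000, -0.571429)
Gv1 = (6.428571, -7.428571); divide by -7.428571 → v2 = (-0.865385, 1.000000)
Gv2 = (-5.057692, 9.461538); divide by 9.461538 → v3 = (-0.534553, 1.000000)
Requested entry of v3: 263/-492 = -0.53455

-0.53455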